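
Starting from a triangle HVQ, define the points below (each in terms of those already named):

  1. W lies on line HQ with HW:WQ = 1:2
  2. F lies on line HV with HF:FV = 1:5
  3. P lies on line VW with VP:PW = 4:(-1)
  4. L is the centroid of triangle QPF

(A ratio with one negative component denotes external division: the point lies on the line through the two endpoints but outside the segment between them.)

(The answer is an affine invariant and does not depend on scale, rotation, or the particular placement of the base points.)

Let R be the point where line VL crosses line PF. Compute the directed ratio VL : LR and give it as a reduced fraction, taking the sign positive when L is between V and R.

Work in coordinates with H = (0, 0), V = (1, 0), Q = (0, 1).
1. W lies on line HQ with HW:WQ = 1:2 ⇒ W = (0, 1/3)
2. F lies on line HV with HF:FV = 1:5 ⇒ F = (1/6, 0)
3. P lies on line VW with VP:PW = 4:(-1) ⇒ P = (-1/3, 4/9)
4. L is the centroid of triangle QPF ⇒ L = (-1/18, 13/27)
line VL meets PF at R = (-79/111, 260/333)
L = V + t·(R−V) with t = 37/60, so VL:LR = 37/60:23/60

VL:LR = 37/23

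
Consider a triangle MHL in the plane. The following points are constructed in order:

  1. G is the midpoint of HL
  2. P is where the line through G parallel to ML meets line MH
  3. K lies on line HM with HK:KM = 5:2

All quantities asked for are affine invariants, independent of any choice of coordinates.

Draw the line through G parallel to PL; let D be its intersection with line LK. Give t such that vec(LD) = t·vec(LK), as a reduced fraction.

Work in coordinates with M = (0, 0), H = (1, 0), L = (0, 1).
1. G is the midpoint of HL ⇒ G = (1/2, 1/2)
2. P is where the line through G parallel to ML meets line MH ⇒ P = (1/2, 0)
3. K lies on line HM with HK:KM = 5:2 ⇒ K = (2/7, 0)
through G parallel to PL: direction (-1/2, 1); meets LK at D = (-1/3, 13/6)
D = L + t·(K−L) with t = -7/6

t = -7/6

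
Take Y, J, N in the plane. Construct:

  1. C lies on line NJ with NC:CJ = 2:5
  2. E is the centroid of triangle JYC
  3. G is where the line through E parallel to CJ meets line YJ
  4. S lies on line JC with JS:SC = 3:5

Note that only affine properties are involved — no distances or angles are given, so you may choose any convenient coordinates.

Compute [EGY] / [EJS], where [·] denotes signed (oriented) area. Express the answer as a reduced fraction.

[EGY]:[EJS] = -16/9

Work in coordinates with Y = (0, 0), J = (1, 0), N = (0, 1).
1. C lies on line NJ with NC:CJ = 2:5 ⇒ C = (2/7, 5/7)
2. E is the centroid of triangle JYC ⇒ E = (3/7, 5/21)
3. G is where the line through E parallel to CJ meets line YJ ⇒ G = (2/3, 0)
4. S lies on line JC with JS:SC = 3:5 ⇒ S = (41/56, 15/56)
2·[EGY] = -10/63, 2·[EJS] = 5/56
[EGY]:[EJS] = -10/63:5/56 = -16/9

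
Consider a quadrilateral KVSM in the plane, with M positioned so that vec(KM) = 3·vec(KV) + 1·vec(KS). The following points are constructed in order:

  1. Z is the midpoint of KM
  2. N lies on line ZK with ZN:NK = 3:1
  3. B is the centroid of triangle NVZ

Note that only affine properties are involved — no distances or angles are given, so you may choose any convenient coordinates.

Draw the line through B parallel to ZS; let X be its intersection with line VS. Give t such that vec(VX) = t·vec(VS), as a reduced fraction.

t = 7/24

Choose coordinates K = (0, 0), V = (1, 0), S = (0, 1), M = (3, 1).
1. Z is the midpoint of KM ⇒ Z = (3/2, 1/2)
2. N lies on line ZK with ZN:NK = 3:1 ⇒ N = (3/8, 1/8)
3. B is the centroid of triangle NVZ ⇒ B = (23/24, 5/24)
through B parallel to ZS: direction (-3/2, 1/2); meets VS at X = (17/24, 7/24)
X = V + t·(S−V) with t = 7/24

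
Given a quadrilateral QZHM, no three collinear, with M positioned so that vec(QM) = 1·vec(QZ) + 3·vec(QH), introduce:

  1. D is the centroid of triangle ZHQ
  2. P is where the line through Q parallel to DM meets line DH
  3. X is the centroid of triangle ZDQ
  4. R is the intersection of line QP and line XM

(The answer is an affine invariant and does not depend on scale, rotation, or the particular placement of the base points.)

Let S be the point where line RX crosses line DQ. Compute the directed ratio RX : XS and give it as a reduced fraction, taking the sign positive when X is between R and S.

Work in coordinates with Q = (0, 0), Z = (1, 0), H = (0, 1), M = (1, 3).
1. D is the centroid of triangle ZHQ ⇒ D = (1/3, 1/3)
2. P is where the line through Q parallel to DM meets line DH ⇒ P = (1/6, 2/3)
3. X is the centroid of triangle ZDQ ⇒ X = (4/9, 1/9)
4. R is the intersection of line QP and line XM ⇒ R = (11/6, 22/3)
line RX meets DQ at S = (11/21, 11/21)
X = R + t·(S−R) with t = 35/33, so RX:XS = 35/33:-2/33

RX:XS = -35/2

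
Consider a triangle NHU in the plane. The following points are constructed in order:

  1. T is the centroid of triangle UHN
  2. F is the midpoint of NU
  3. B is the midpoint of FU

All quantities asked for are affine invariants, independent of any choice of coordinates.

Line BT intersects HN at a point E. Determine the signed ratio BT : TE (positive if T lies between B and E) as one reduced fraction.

BT:TE = 5/4

Set N = (0, 0), H = (1, 0), U = (0, 1); any affine frame gives the same invariant.
1. T is the centroid of triangle UHN ⇒ T = (1/3, 1/3)
2. F is the midpoint of NU ⇒ F = (0, 1/2)
3. B is the midpoint of FU ⇒ B = (0, 3/4)
line BT meets HN at E = (3/5, 0)
T = B + t·(E−B) with t = 5/9, so BT:TE = 5/9:4/9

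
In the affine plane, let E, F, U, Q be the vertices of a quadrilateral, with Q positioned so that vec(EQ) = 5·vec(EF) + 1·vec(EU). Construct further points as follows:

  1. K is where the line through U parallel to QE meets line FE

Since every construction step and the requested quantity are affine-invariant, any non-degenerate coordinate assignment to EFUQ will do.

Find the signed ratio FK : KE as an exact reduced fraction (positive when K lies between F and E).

Set E = (0, 0), F = (1, 0), U = (0, 1), Q = (5, 1); any affine frame gives the same invariant.
1. K is where the line through U parallel to QE meets line FE ⇒ K = (-5, 0)
K = F + t·(E−F) with t = 6, so FK:KE = t:(1−t) = 6:-5

FK:KE = -6/5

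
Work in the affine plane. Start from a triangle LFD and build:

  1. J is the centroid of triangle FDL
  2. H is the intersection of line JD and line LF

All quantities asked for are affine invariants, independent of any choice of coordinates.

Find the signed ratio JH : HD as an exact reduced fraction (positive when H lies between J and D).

Set L = (0, 0), F = (1, 0), D = (0, 1); any affine frame gives the same invariant.
1. J is the centroid of triangle FDL ⇒ J = (1/3, 1/3)
2. H is the intersection of line JD and line LF ⇒ H = (1/2, 0)
H = J + t·(D−J) with t = -1/2, so JH:HD = t:(1−t) = -1/2:3/2

JH:HD = -1/3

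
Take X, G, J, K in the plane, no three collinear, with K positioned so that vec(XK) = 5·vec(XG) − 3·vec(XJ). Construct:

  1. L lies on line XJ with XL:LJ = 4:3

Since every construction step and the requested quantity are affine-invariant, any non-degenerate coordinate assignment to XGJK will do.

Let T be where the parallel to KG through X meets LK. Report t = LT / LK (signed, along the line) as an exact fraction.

Assign X = (0, 0), G = (1, 0), J = (0, 1), K = (5, -3) — the answer is frame-independent, so this choice is without loss of generality.
1. L lies on line XJ with XL:LJ = 4:3 ⇒ L = (0, 4/7)
through X parallel to KG: direction (-4, 3); meets LK at T = (-16, 12)
T = L + t·(K−L) with t = -16/5

t = -16/5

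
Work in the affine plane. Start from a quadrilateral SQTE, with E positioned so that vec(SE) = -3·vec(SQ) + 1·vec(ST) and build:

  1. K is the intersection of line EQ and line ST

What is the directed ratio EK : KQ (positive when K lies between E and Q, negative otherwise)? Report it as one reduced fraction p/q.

Assign S = (0, 0), Q = (1, 0), T = (0, 1), E = (-3, 1) — the answer is frame-independent, so this choice is without loss of generality.
1. K is the intersection of line EQ and line ST ⇒ K = (0, 1/4)
K = E + t·(Q−E) with t = 3/4, so EK:KQ = t:(1−t) = 3/4:1/4

EK:KQ = 3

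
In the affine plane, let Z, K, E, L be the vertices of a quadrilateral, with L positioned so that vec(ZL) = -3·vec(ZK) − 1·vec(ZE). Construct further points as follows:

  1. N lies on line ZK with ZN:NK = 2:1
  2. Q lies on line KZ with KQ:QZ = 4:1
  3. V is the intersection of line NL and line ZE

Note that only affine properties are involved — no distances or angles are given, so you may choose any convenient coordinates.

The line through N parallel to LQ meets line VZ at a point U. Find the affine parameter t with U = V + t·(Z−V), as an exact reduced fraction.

t = -7/48

Set Z = (0, 0), K = (1, 0), E = (0, 1), L = (-3, -1); any affine frame gives the same invariant.
1. N lies on line ZK with ZN:NK = 2:1 ⇒ N = (2/3, 0)
2. Q lies on line KZ with KQ:QZ = 4:1 ⇒ Q = (1/5, 0)
3. V is the intersection of line NL and line ZE ⇒ V = (0, -2/11)
through N parallel to LQ: direction (16/5, 1); meets VZ at U = (0, -5/24)
U = V + t·(Z−V) with t = -7/48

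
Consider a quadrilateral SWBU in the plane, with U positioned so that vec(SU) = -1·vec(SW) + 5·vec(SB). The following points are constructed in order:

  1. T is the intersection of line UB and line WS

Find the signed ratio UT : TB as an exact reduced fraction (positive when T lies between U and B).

UT:TB = -5

Work in coordinates with S = (0, 0), W = (1, 0), B = (0, 1), U = (-1, 5).
1. T is the intersection of line UB and line WS ⇒ T = (1/4, 0)
T = U + t·(B−U) with t = 5/4, so UT:TB = t:(1−t) = 5/4:-1/4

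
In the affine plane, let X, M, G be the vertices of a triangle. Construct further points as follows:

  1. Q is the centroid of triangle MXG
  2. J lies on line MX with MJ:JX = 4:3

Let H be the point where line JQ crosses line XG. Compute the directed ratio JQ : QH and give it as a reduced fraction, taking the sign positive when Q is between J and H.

Work in coordinates with X = (0, 0), M = (1, 0), G = (0, 1).
1. Q is the centroid of triangle MXG ⇒ Q = (1/3, 1/3)
2. J lies on line MX with MJ:JX = 4:3 ⇒ J = (3/7, 0)
line JQ meets XG at H = (0, 3/2)
Q = J + t·(H−J) with t = 2/9, so JQ:QH = 2/9:7/9

JQ:QH = 2/7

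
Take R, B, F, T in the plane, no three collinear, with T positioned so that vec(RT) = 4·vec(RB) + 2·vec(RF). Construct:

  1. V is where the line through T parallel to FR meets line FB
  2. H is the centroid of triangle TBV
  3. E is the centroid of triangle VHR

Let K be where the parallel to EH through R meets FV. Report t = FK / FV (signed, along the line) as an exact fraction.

t = 3/26

Work in coordinates with R = (0, 0), B = (1, 0), F = (0, 1), T = (4, 2).
1. V is where the line through T parallel to FR meets line FB ⇒ V = (4, -3)
2. H is the centroid of triangle TBV ⇒ H = (3, -1/3)
3. E is the centroid of triangle VHR ⇒ E = (7/3, -10/9)
through R parallel to EH: direction (2/3, 7/9); meets FV at K = (6/13, 7/13)
K = F + t·(V−F) with t = 3/26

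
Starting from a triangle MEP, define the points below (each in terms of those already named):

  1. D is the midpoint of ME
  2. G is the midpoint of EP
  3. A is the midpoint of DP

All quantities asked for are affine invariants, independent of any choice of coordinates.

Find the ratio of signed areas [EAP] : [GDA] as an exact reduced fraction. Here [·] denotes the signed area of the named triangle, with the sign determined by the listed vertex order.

Assign M = (0, 0), E = (1, 0), P = (0, 1) — the answer is frame-independent, so this choice is without loss of generality.
1. D is the midpoint of ME ⇒ D = (1/2, 0)
2. G is the midpoint of EP ⇒ G = (1/2, 1/2)
3. A is the midpoint of DP ⇒ A = (1/4, 1/2)
2·[EAP] = -1/4, 2·[GDA] = -1/8
[EAP]:[GDA] = -1/4:-1/8 = 2

[EAP]:[GDA] = 2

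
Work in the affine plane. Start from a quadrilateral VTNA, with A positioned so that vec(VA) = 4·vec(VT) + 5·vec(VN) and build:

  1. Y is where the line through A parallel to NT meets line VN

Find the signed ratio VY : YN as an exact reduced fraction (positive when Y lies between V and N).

VY:YN = -9/8

Choose coordinates V = (0, 0), T = (1, 0), N = (0, 1), A = (4, 5).
1. Y is where the line through A parallel to NT meets line VN ⇒ Y = (0, 9)
Y = V + t·(N−V) with t = 9, so VY:YN = t:(1−t) = 9:-8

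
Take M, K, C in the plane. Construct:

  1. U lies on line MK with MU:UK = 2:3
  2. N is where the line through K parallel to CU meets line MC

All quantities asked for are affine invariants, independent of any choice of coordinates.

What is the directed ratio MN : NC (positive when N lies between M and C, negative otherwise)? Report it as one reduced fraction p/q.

Choose coordinates M = (0, 0), K = (1, 0), C = (0, 1).
1. U lies on line MK with MU:UK = 2:3 ⇒ U = (2/5, 0)
2. N is where the line through K parallel to CU meets line MC ⇒ N = (0, 5/2)
N = M + t·(C−M) with t = 5/2, so MN:NC = t:(1−t) = 5/2:-3/2

MN:NC = -5/3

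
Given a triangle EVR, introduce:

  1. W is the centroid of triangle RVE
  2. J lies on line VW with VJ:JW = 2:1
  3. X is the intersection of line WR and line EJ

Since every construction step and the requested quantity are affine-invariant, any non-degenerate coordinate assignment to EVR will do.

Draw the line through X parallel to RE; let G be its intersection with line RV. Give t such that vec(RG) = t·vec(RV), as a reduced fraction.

t = 5/12

Set E = (0, 0), V = (1, 0), R = (0, 1); any affine frame gives the same invariant.
1. W is the centroid of triangle RVE ⇒ W = (1/3, 1/3)
2. J lies on line VW with VJ:JW = 2:1 ⇒ J = (5/9, 2/9)
3. X is the intersection of line WR and line EJ ⇒ X = (5/12, 1/6)
through X parallel to RE: direction (0, -1); meets RV at G = (5/12, 7/12)
G = R + t·(V−R) with t = 5/12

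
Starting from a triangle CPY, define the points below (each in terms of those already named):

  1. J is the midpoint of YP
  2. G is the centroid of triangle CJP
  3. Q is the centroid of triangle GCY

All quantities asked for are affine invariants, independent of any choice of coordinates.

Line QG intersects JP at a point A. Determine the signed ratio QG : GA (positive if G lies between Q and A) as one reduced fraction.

Choose coordinates C = (0, 0), P = (1, 0), Y = (0, 1).
1. J is the midpoint of YP ⇒ J = (1/2, 1/2)
2. G is the centroid of triangle CJP ⇒ G = (1/2, 1/6)
3. Q is the centroid of triangle GCY ⇒ Q = (1/6, 7/18)
line QG meets JP at A = (3/2, -1/2)
G = Q + t·(A−Q) with t = 1/4, so QG:GA = 1/4:3/4

QG:GA = 1/3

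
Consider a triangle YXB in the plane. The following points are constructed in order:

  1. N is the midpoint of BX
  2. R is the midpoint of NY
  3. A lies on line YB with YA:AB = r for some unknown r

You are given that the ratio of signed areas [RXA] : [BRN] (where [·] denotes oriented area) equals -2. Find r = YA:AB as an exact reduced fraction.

r = -1/4

Assign Y = (0, 0), X = (1, 0), B = (0, 1) — the answer is frame-independent, so this choice is without loss of generality.
1. N is the midpoint of BX ⇒ N = (1/2, 1/2)
2. R is the midpoint of NY ⇒ R = (1/4, 1/4)
3. With YA:AB = r, write λ = r/(r+1) so A = Y + λ·(B−Y); A is affine-linear in λ
Every point depending on A is an affine combination of A and λ-independent points, so each such coordinate is linear in λ; the λ² term in each signed area is a multiple of (B−Y)×(B−Y) = 0, so 2·[RXA] and 2·[BRN] are each linear in λ. Evaluating at λ=0 and λ=1:
  2·[RXA] = 3/4·λ − 1/4,   2·[BRN] = 1/4
So [RXA]:[BRN] = (3/4·λ − 1/4) / (1/4). Setting this equal to -2:
  3/4·λ − 1/4 = -2·(1/4)  ⇒  λ = -1/3
Then r = λ/(1−λ) = (-1/3)/(4/3) = -1/4. Check: with r = -1/4, A = (0, -1/3) and [RXA]:[BRN] = -2 as required.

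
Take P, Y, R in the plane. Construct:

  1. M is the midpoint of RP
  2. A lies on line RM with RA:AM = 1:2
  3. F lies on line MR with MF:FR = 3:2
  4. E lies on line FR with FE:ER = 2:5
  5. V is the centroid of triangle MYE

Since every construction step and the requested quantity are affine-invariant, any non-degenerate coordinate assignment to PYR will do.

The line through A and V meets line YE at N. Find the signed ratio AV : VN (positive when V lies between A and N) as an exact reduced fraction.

AV:VN = -4/5

Set P = (0, 0), Y = (1, 0), R = (0, 1); any affine frame gives the same invariant.
1. M is the midpoint of RP ⇒ M = (0, 1/2)
2. A lies on line RM with RA:AM = 1:2 ⇒ A = (0, 5/6)
3. F lies on line MR with MF:FR = 3:2 ⇒ F = (0, 4/5)
4. E lies on line FR with FE:ER = 2:5 ⇒ E = (0, 6/7)
5. V is the centroid of triangle MYE ⇒ V = (1/3, 19/42)
line AV meets YE at N = (-1/12, 13/14)
V = A + t·(N−A) with t = -4, so AV:VN = -4:5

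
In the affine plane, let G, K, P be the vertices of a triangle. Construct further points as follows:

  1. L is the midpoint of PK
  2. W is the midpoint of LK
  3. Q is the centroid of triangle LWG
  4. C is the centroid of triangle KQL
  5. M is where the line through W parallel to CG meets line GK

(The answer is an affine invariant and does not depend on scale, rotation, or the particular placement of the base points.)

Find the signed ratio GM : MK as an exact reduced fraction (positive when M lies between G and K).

Work in coordinates with G = (0, 0), K = (1, 0), P = (0, 1).
1. L is the midpoint of PK ⇒ L = (1/2, 1/2)
2. W is the midpoint of LK ⇒ W = (3/4, 1/4)
3. Q is the centroid of triangle LWG ⇒ Q = (5/12, 1/4)
4. C is the centroid of triangle KQL ⇒ C = (23/36, 1/4)
5. M is where the line through W parallel to CG meets line GK ⇒ M = (1/9, 0)
M = G + t·(K−G) with t = 1/9, so GM:MK = t:(1−t) = 1/9:8/9

GM:MK = 1/8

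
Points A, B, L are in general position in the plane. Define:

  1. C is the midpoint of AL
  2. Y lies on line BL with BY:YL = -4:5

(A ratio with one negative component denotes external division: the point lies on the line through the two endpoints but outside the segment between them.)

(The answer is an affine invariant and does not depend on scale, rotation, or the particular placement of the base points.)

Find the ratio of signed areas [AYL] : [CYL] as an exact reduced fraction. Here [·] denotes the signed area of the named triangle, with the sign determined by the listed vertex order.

[AYL]:[CYL] = 2

Work in coordinates with A = (0, 0), B = (1, 0), L = (0, 1).
1. C is the midpoint of AL ⇒ C = (0, 1/2)
2. Y lies on line BL with BY:YL = -4:5 ⇒ Y = (5, -4)
2·[AYL] = 5, 2·[CYL] = 5/2
[AYL]:[CYL] = 5:5/2 = 2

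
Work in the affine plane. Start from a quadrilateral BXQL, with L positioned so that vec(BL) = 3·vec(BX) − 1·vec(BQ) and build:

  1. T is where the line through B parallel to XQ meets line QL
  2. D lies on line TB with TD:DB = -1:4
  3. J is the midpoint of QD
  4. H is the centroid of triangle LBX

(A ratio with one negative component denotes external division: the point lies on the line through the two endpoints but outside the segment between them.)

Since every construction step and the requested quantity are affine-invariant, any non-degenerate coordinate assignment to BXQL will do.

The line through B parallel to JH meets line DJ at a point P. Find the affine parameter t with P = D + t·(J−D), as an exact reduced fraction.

Choose coordinates B = (0, 0), X = (1, 0), Q = (0, 1), L = (3, -1).
1. T is where the line through B parallel to XQ meets line QL ⇒ T = (-3, 3)
2. D lies on line TB with TD:DB = -1:4 ⇒ D = (-4, 4)
3. J is the midpoint of QD ⇒ J = (-2, 5/2)
4. H is the centroid of triangle LBX ⇒ H = (4/3, -1/3)
through B parallel to JH: direction (10/3, -17/6); meets DJ at P = (-10, 17/2)
P = D + t·(J−D) with t = -3

t = -3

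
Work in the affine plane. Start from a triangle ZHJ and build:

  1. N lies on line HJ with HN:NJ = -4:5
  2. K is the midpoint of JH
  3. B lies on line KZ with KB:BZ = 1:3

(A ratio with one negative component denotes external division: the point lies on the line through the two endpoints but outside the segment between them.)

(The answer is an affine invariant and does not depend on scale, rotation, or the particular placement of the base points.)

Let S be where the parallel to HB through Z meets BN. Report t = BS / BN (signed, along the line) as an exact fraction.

t = 3/8

Work in coordinates with Z = (0, 0), H = (1, 0), J = (0, 1).
1. N lies on line HJ with HN:NJ = -4:5 ⇒ N = (5, -4)
2. K is the midpoint of JH ⇒ K = (1/2, 1/2)
3. B lies on line KZ with KB:BZ = 1:3 ⇒ B = (3/8, 3/8)
through Z parallel to HB: direction (-5/8, 3/8); meets BN at S = (135/64, -81/64)
S = B + t·(N−B) with t = 3/8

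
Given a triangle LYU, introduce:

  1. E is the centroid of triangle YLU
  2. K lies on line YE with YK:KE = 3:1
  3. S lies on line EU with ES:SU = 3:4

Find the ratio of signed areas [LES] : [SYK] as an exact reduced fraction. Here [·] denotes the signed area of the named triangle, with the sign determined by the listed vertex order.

Set L = (0, 0), Y = (1, 0), U = (0, 1); any affine frame gives the same invariant.
1. E is the centroid of triangle YLU ⇒ E = (1/3, 1/3)
2. K lies on line YE with YK:KE = 3:1 ⇒ K = (1/2, 1/4)
3. S lies on line EU with ES:SU = 3:4 ⇒ S = (4/21, 13/21)
2·[LES] = 1/7, 2·[SYK] = -3/28
[LES]:[SYK] = 1/7:-3/28 = -4/3

[LES]:[SYK] = -4/3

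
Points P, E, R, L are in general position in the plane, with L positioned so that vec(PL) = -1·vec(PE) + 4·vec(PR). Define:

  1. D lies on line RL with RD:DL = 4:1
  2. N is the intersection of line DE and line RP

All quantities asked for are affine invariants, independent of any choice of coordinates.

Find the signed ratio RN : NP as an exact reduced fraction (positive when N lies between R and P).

Choose coordinates P = (0, 0), E = (1, 0), R = (0, 1), L = (-1, 4).
1. D lies on line RL with RD:DL = 4:1 ⇒ D = (-4/5, 17/5)
2. N is the intersection of line DE and line RP ⇒ N = (0, 17/9)
N = R + t·(P−R) with t = -8/9, so RN:NP = t:(1−t) = -8/9:17/9

RN:NP = -8/17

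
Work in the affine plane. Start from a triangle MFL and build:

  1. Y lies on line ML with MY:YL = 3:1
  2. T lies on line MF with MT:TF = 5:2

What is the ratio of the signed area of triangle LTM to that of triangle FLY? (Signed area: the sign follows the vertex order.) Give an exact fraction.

Set M = (0, 0), F = (1, 0), L = (0, 1); any affine frame gives the same invariant.
1. Y lies on line ML with MY:YL = 3:1 ⇒ Y = (0, 3/4)
2. T lies on line MF with MT:TF = 5:2 ⇒ T = (5/7, 0)
2·[LTM] = -5/7, 2·[FLY] = 1/4
[LTM]:[FLY] = -5/7:1/4 = -20/7

[LTM]:[FLY] = -20/7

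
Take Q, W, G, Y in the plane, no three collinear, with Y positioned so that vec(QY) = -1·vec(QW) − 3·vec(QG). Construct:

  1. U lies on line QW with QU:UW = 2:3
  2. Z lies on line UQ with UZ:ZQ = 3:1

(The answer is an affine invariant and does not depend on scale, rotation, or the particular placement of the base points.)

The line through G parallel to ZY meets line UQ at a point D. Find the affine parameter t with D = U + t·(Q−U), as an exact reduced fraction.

Work in coordinates with Q = (0, 0), W = (1, 0), G = (0, 1), Y = (-1, -3).
1. U lies on line QW with QU:UW = 2:3 ⇒ U = (2/5, 0)
2. Z lies on line UQ with UZ:ZQ = 3:1 ⇒ Z = (1/10, 0)
through G parallel to ZY: direction (-11/10, -3); meets UQ at D = (-11/30, 0)
D = U + t·(Q−U) with t = 23/12

t = 23/12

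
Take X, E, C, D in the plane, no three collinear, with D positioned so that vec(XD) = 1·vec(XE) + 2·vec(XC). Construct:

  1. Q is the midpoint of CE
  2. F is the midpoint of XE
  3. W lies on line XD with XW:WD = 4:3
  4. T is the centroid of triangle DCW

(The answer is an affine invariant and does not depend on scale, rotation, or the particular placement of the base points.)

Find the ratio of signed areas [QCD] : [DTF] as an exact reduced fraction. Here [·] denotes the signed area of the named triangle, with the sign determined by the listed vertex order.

[QCD]:[DTF] = -14/9

Choose coordinates X = (0, 0), E = (1, 0), C = (0, 1), D = (1, 2).
1. Q is the midpoint of CE ⇒ Q = (1/2, 1/2)
2. F is the midpoint of XE ⇒ F = (1/2, 0)
3. W lies on line XD with XW:WD = 4:3 ⇒ W = (4/7, 8/7)
4. T is the centroid of triangle DCW ⇒ T = (11/21, 29/21)
2·[QCD] = -1, 2·[DTF] = 9/14
[QCD]:[DTF] = -1:9/14 = -14/9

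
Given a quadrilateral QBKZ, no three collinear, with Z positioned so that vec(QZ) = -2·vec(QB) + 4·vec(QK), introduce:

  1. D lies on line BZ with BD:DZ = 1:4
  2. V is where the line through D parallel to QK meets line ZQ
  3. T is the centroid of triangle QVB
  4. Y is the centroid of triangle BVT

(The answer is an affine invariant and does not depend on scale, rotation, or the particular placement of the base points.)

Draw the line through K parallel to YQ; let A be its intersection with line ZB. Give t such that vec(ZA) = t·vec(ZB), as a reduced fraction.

t = 13/16

Assign Q = (0, 0), B = (1, 0), K = (0, 1), Z = (-2, 4) — the answer is frame-independent, so this choice is without loss of generality.
1. D lies on line BZ with BD:DZ = 1:4 ⇒ D = (2/5, 4/5)
2. V is where the line through D parallel to QK meets line ZQ ⇒ V = (2/5, -4/5)
3. T is the centroid of triangle QVB ⇒ T = (7/15, -4/15)
4. Y is the centroid of triangle BVT ⇒ Y = (28/45, -16/45)
through K parallel to YQ: direction (-28/45, 16/45); meets ZB at A = (7/16, 3/4)
A = Z + t·(B−Z) with t = 13/16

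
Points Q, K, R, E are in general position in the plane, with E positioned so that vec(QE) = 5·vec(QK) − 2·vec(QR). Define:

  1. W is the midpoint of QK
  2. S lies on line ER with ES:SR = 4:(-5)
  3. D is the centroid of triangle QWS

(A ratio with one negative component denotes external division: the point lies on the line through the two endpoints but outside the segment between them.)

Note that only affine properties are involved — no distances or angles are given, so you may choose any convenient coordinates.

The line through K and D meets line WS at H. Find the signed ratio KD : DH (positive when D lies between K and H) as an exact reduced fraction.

Assign Q = (0, 0), K = (1, 0), R = (0, 1), E = (5, -2) — the answer is frame-independent, so this choice is without loss of generality.
1. W is the midpoint of QK ⇒ W = (1/2, 0)
2. S lies on line ER with ES:SR = 4:(-5) ⇒ S = (25, -14)
3. D is the centroid of triangle QWS ⇒ D = (17/2, -14/3)
line KD meets WS at H = (53/8, -7/2)
D = K + t·(H−K) with t = 4/3, so KD:DH = 4/3:-1/3

KD:DH = -4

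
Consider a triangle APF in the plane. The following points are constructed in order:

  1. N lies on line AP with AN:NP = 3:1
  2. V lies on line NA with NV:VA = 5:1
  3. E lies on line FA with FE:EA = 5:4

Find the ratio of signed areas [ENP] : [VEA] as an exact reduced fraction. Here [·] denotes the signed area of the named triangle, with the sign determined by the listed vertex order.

Choose coordinates A = (0, 0), P = (1, 0), F = (0, 1).
1. N lies on line AP with AN:NP = 3:1 ⇒ N = (3/4, 0)
2. V lies on line NA with NV:VA = 5:1 ⇒ V = (1/8, 0)
3. E lies on line FA with FE:EA = 5:4 ⇒ E = (0, 4/9)
2·[ENP] = 1/9, 2·[VEA] = 1/18
[ENP]:[VEA] = 1/9:1/18 = 2

[ENP]:[VEA] = 2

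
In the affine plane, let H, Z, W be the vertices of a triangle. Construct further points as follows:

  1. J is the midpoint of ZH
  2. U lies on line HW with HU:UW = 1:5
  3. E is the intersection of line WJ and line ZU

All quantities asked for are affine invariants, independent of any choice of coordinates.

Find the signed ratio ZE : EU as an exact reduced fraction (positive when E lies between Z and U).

Choose coordinates H = (0, 0), Z = (1, 0), W = (0, 1).
1. J is the midpoint of ZH ⇒ J = (1/2, 0)
2. U lies on line HW with HU:UW = 1:5 ⇒ U = (0, 1/6)
3. E is the intersection of line WJ and line ZU ⇒ E = (5/11, 1/11)
E = Z + t·(U−Z) with t = 6/11, so ZE:EU = t:(1−t) = 6/11:5/11

ZE:EU = 6/5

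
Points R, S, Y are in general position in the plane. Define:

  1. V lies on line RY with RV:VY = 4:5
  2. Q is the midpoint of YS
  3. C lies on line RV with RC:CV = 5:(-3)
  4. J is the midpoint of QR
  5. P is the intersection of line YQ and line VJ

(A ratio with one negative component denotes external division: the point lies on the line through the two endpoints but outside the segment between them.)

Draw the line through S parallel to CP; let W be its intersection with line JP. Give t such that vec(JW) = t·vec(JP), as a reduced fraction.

Work in coordinates with R = (0, 0), S = (1, 0), Y = (0, 1).
1. V lies on line RY with RV:VY = 4:5 ⇒ V = (0, 4/9)
2. Q is the midpoint of YS ⇒ Q = (1/2, 1/2)
3. C lies on line RV with RC:CV = 5:(-3) ⇒ C = (0, 10/9)
4. J is the midpoint of QR ⇒ J = (1/4, 1/4)
5. P is the intersection of line YQ and line VJ ⇒ P = (5/2, -3/2)
through S parallel to CP: direction (5/2, -47/18); meets JP at W = (9/4, -47/36)
W = J + t·(P−J) with t = 8/9

t = 8/9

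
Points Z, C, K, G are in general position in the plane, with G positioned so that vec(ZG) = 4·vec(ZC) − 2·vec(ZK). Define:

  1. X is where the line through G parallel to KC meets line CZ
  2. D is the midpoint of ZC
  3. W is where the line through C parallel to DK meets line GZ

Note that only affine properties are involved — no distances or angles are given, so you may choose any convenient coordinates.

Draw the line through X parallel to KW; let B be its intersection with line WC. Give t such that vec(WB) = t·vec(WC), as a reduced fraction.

Assign Z = (0, 0), C = (1, 0), K = (0, 1), G = (4, -2) — the answer is frame-independent, so this choice is without loss of generality.
1. X is where the line through G parallel to KC meets line CZ ⇒ X = (2, 0)
2. D is the midpoint of ZC ⇒ D = (1/2, 0)
3. W is where the line through C parallel to DK meets line GZ ⇒ W = (4/3, -2/3)
through X parallel to KW: direction (4/3, -5/3); meets WC at B = (-2/3, 10/3)
B = W + t·(C−W) with t = 6

t = 6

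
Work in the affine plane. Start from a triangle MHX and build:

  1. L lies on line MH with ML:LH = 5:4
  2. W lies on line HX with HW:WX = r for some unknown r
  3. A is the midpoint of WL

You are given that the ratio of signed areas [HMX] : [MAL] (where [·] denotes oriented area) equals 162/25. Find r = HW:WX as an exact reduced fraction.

Set M = (0, 0), H = (1, 0), X = (0, 1); any affine frame gives the same invariant.
1. L lies on line MH with ML:LH = 5:4 ⇒ L = (5/9, 0)
2. With HW:WX = r, write λ = r/(r+1) so W = H + λ·(X−H); W is affine-linear in λ
3. A is the midpoint of WL ⇒ A is an affine combination of earlier points and hence also affine-linear in λ
Every point depending on W is an affine combination of W and λ-independent points, so each such coordinate is linear in λ; the λ² term in each signed area is a multiple of (X−H)×(X−H) = 0, so 2·[HMX] and 2·[MAL] are each linear in λ. Evaluating at λ=0 and λ=1:
  2·[HMX] = -1,   2·[MAL] = -5/18·λ
So [HMX]:[MAL] = (-1) / (-5/18·λ). Setting this equal to 162/25:
  -1 = 162/25·(-5/18·λ)  ⇒  λ = 5/9
Then r = λ/(1−λ) = (5/9)/(4/9) = 5/4. Check: with r = 5/4, W = (4/9, 5/9) and [HMX]:[MAL] = 162/25 as required.

r = 5/4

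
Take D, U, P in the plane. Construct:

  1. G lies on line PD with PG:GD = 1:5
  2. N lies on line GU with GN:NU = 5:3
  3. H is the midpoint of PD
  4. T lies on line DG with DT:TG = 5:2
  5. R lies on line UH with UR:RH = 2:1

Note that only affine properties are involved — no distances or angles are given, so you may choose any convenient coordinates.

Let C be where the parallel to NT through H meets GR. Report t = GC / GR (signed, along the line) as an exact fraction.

Assign D = (0, 0), U = (1, 0), P = (0, 1) — the answer is frame-independent, so this choice is without loss of generality.
1. G lies on line PD with PG:GD = 1:5 ⇒ G = (0, 5/6)
2. N lies on line GU with GN:NU = 5:3 ⇒ N = (5/8, 5/16)
3. H is the midpoint of PD ⇒ H = (0, 1/2)
4. T lies on line DG with DT:TG = 5:2 ⇒ T = (0, 25/42)
5. R lies on line UH with UR:RH = 2:1 ⇒ R = (1/3, 1/3)
through H parallel to NT: direction (-5/8, 95/336); meets GR at C = (7/22, 47/132)
C = G + t·(R−G) with t = 21/22

t = 21/22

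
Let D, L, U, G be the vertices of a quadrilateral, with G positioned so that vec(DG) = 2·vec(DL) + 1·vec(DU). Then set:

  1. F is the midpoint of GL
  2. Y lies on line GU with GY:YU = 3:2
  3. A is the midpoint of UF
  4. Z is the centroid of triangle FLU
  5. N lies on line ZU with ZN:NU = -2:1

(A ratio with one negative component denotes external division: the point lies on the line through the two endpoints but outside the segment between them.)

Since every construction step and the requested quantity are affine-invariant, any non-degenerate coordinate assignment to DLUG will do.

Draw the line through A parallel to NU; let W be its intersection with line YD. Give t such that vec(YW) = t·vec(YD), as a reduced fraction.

Set D = (0, 0), L = (1, 0), U = (0, 1), G = (2, 1); any affine frame gives the same invariant.
1. F is the midpoint of GL ⇒ F = (3/2, 1/2)
2. Y lies on line GU with GY:YU = 3:2 ⇒ Y = (4/5, 1)
3. A is the midpoint of UF ⇒ A = (3/4, 3/4)
4. Z is the centroid of triangle FLU ⇒ Z = (5/6, 1/2)
5. N lies on line ZU with ZN:NU = -2:1 ⇒ N = (-5/6, 3/2)
through A parallel to NU: direction (5/6, -1/2); meets YD at W = (24/37, 30/37)
W = Y + t·(D−Y) with t = 7/37

t = 7/37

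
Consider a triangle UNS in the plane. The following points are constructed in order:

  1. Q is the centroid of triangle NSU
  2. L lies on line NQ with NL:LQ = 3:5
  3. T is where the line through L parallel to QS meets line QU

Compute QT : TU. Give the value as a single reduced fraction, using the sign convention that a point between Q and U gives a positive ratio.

Set U = (0, 0), N = (1, 0), S = (0, 1); any affine frame gives the same invariant.
1. Q is the centroid of triangle NSU ⇒ Q = (1/3, 1/3)
2. L lies on line NQ with NL:LQ = 3:5 ⇒ L = (3/4, 1/8)
3. T is where the line through L parallel to QS meets line QU ⇒ T = (13/24, 13/24)
T = Q + t·(U−Q) with t = -5/8, so QT:TU = t:(1−t) = -5/8:13/8

QT:TU = -5/13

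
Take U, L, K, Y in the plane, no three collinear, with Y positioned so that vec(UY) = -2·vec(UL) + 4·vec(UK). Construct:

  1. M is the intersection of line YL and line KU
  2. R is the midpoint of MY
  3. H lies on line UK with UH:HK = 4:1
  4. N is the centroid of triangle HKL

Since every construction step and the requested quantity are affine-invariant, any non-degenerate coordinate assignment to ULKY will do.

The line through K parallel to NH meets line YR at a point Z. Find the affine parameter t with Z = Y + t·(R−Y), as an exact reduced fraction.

Choose coordinates U = (0, 0), L = (1, 0), K = (0, 1), Y = (-2, 4).
1. M is the intersection of line YL and line KU ⇒ M = (0, 4/3)
2. R is the midpoint of MY ⇒ R = (-1, 8/3)
3. H lies on line UK with UH:HK = 4:1 ⇒ H = (0, 4/5)
4. N is the centroid of triangle HKL ⇒ N = (1/3, 3/5)
through K parallel to NH: direction (-1/3, 1/5); meets YR at Z = (5/11, 8/11)
Z = Y + t·(R−Y) with t = 27/11

t = 27/11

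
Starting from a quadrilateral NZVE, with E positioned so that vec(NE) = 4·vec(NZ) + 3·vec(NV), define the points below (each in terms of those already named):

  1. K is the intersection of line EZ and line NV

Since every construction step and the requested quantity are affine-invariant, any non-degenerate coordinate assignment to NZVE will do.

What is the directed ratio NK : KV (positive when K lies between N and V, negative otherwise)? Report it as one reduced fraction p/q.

NK:KV = -1/2

Choose coordinates N = (0, 0), Z = (1, 0), V = (0, 1), E = (4, 3).
1. K is the intersection of line EZ and line NV ⇒ K = (0, -1)
K = N + t·(V−N) with t = -1, so NK:KV = t:(1−t) = -1:2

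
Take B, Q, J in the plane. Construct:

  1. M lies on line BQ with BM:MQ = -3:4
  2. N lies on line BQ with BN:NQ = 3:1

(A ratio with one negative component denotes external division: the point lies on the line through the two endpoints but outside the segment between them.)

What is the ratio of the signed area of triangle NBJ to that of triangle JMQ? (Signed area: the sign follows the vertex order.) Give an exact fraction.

[NBJ]:[JMQ] = -3/16

Work in coordinates with B = (0, 0), Q = (1, 0), J = (0, 1).
1. M lies on line BQ with BM:MQ = -3:4 ⇒ M = (-3, 0)
2. N lies on line BQ with BN:NQ = 3:1 ⇒ N = (3/4, 0)
2·[NBJ] = -3/4, 2·[JMQ] = 4
[NBJ]:[JMQ] = -3/4:4 = -3/16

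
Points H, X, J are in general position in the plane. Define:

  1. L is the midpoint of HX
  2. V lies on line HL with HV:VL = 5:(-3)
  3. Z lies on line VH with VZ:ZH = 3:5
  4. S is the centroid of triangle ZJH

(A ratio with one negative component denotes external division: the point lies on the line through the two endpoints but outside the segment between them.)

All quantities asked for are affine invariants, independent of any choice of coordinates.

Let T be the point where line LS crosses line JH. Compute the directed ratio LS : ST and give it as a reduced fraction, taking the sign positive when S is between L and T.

LS:ST = 23/25

Choose coordinates H = (0, 0), X = (1, 0), J = (0, 1).
1. L is the midpoint of HX ⇒ L = (1/2, 0)
2. V lies on line HL with HV:VL = 5:(-3) ⇒ V = (5/4, 0)
3. Z lies on line VH with VZ:ZH = 3:5 ⇒ Z = (25/32, 0)
4. S is the centroid of triangle ZJH ⇒ S = (25/96, 1/3)
line LS meets JH at T = (0, 16/23)
S = L + t·(T−L) with t = 23/48, so LS:ST = 23/48:25/48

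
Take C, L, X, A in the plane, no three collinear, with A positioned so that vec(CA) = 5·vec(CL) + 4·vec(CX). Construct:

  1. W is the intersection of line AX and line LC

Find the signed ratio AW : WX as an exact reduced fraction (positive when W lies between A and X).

Set C = (0, 0), L = (1, 0), X = (0, 1), A = (5, 4); any affine frame gives the same invariant.
1. W is the intersection of line AX and line LC ⇒ W = (-5/3, 0)
W = A + t·(X−A) with t = 4/3, so AW:WX = t:(1−t) = 4/3:-1/3

AW:WX = -4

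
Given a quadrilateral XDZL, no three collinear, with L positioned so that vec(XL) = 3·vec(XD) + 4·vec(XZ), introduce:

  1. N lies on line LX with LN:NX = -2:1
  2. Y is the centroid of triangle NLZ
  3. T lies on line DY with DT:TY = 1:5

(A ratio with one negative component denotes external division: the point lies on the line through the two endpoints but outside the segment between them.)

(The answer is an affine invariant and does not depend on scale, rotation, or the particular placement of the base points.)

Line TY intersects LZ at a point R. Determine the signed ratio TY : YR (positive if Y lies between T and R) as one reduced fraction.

Assign X = (0, 0), D = (1, 0), Z = (0, 1), L = (3, 4) — the answer is frame-independent, so this choice is without loss of generality.
1. N lies on line LX with LN:NX = -2:1 ⇒ N = (-3, -4)
2. Y is the centroid of triangle NLZ ⇒ Y = (0, 1/3)
3. T lies on line DY with DT:TY = 1:5 ⇒ T = (5/6, 1/18)
line TY meets LZ at R = (-1/2, 1/2)
Y = T + t·(R−T) with t = 5/8, so TY:YR = 5/8:3/8

TY:YR = 5/3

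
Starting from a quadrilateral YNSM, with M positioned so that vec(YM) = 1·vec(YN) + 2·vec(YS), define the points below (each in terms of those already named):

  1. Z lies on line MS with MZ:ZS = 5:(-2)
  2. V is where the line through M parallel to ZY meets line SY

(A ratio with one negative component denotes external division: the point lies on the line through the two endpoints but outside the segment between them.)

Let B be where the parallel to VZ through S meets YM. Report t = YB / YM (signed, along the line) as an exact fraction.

t = -4/5

Assign Y = (0, 0), N = (1, 0), S = (0, 1), M = (1, 2) — the answer is frame-independent, so this choice is without loss of generality.
1. Z lies on line MS with MZ:ZS = 5:(-2) ⇒ Z = (-2/3, 1/3)
2. V is where the line through M parallel to ZY meets line SY ⇒ V = (0, 5/2)
through S parallel to VZ: direction (-2/3, -13/6); meets YM at B = (-4/5, -8/5)
B = Y + t·(M−Y) with t = -4/5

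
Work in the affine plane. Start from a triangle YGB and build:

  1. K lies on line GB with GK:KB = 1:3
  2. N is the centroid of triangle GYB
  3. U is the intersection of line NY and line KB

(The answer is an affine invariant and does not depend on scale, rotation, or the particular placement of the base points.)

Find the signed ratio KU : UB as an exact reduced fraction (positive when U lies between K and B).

Assign Y = (0, 0), G = (1, 0), B = (0, 1) — the answer is frame-independent, so this choice is without loss of generality.
1. K lies on line GB with GK:KB = 1:3 ⇒ K = (3/4, 1/4)
2. N is the centroid of triangle GYB ⇒ N = (1/3, 1/3)
3. U is the intersection of line NY and line KB ⇒ U = (1/2, 1/2)
U = K + t·(B−K) with t = 1/3, so KU:UB = t:(1−t) = 1/3:2/3

KU:UB = 1/2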